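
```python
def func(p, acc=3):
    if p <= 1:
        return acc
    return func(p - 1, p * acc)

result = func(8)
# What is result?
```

Accumulator trace (n, acc): (8, 3) -> (7, 24) -> (6, 168) -> (5, 1008) -> (4, 5040) -> (3, 20160) -> (2, 60480) -> (1, 120960) -> return 120960

Answer: 120960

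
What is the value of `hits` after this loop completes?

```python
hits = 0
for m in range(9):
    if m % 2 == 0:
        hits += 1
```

Count numbers divisible by 2 in range(9)
`hits` takes the values: 0 → 1 → 2 → 3 → 4 → 5

Answer: 5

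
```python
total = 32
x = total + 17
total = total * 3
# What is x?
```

Trace:
`total = 32` → total = 32
`x = total + 17` → x = 49
`total = total * 3` → total = 96
So x = 49

Answer: 49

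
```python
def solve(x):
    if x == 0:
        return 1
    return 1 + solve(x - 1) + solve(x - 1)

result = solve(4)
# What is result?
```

solve(x) = 1 + 2·solve(x-1), solve(0)=1. Closed form: (1+1)·2^4 - 1 = 31.

Answer: 31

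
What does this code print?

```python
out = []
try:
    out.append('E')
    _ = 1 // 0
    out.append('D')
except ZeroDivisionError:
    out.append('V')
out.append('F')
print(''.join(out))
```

Execution trace: 'E' (try body) → 'V' (except ZeroDivisionError) → 'F' (after the try/except). Output: EVF

Answer: EVF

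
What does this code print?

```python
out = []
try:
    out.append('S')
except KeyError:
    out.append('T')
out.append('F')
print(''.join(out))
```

Execution trace: 'S' (try body, no exception) → 'F' (after the try/except). Output: SF

Answer: SF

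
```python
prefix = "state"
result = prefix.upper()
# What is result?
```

Trace:
`prefix = "state"` → prefix = 'state'
`result = prefix.upper()` → result = 'STATE'
So result = 'STATE'

Answer: 'STATE'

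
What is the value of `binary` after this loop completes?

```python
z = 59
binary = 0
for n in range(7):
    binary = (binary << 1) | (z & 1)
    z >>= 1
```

Reverse lowest 7 bits of 59
`binary` takes the values: 0 → 1 → 3 → 6 → 13 → 27 → 55 → 110

Answer: 110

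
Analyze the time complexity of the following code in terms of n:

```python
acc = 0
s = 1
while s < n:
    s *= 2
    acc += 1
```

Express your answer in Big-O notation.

Each loop level contributes: log n. Multiplying the contributions gives O(log n).

Answer: O(log n)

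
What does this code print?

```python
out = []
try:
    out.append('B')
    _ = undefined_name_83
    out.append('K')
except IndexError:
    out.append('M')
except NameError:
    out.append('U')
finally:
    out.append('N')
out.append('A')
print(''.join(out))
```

Execution trace: 'B' (try body) → 'U' (except NameError) → 'N' (finally) → 'A' (after the try/except). Output: BUNA

Answer: BUNA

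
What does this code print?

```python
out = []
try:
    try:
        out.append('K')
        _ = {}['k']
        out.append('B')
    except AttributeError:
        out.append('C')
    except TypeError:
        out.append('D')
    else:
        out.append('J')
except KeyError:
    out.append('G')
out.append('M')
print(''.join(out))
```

Execution trace: 'K' (try body) → 'G' (outer except KeyError) → 'M' (after the try/except). Output: KGM

Answer: KGM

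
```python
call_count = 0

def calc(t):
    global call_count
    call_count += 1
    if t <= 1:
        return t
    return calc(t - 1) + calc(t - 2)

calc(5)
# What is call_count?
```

Calls(t) = 1 + Calls(t-1) + Calls(t-2); Calls(0)=Calls(1)=1. For t=5 this gives 15.

Answer: 15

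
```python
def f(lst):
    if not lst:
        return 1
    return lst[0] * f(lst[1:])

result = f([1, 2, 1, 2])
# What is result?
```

Product over [1, 2, 1, 2] = 1 * 2 * 1 * 2 = 4

Answer: 4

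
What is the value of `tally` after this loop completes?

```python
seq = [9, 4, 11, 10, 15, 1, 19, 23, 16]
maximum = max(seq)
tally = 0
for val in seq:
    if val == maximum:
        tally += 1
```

Count of max value 23 in [9, 4, 11, 10, 15, 1, 19, 23, 16]
`tally` takes the values: 0 → 1

Answer: 1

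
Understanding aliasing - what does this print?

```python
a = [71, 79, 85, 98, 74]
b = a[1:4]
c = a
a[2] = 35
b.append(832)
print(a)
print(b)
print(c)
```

Key concept: slice vs alias.
Step by step:
`a = [71, 79, 85, 98, 74]` → a = [71, 79, 85, 98, 74]
`b = a[1:4]` → b = [79, 85, 98]
`c = a` → c = [71, 79, 85, 98, 74] (same object as a)
`a[2] = 35` → a = [71, 79, 35, 98, 74] (same object as c); c = [71, 79, 35, 98, 74] (same object as a)
`b.append(832)` → b = [79, 85, 98, 832]
`print(a)` → prints [71, 79, 35, 98, 74]
`print(b)` → prints [79, 85, 98, 832]
`print(c)` → prints [71, 79, 35, 98, 74]

Answer:
[71, 79, 35, 98, 74]
[79, 85, 98, 832]
[71, 79, 35, 98, 74]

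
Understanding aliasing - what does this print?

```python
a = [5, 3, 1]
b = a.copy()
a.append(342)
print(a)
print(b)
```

Key concept: list.copy() creates independent copy.
Step by step:
`a = [5, 3, 1]` → a = [5, 3, 1]
`b = a.copy()` → b = [5, 3, 1]
`a.append(342)` → a = [5, 3, 1, 342]
`print(a)` → prints [5, 3, 1, 342]
`print(b)` → prints [5, 3, 1]

Answer:
[5, 3, 1, 342]
[5, 3, 1]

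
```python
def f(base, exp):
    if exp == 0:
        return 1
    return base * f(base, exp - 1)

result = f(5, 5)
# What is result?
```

f(5, 5) = 5 * 5 * 5 * 5 * 5 = 3125

Answer: 3125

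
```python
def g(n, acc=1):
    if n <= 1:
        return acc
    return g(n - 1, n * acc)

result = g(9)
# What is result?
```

Accumulator trace (n, acc): (9, 1) -> (8, 9) -> (7, 72) -> (6, 504) -> (5, 3024) -> (4, 15120) -> (3, 60480) -> (2, 181440) -> (1, 362880) -> return 362880

Answer: 362880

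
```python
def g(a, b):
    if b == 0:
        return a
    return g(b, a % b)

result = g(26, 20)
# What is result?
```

g(26, 20) -> g(20, 6) -> g(6, 2) -> g(2, 0) -> 2

Answer: 2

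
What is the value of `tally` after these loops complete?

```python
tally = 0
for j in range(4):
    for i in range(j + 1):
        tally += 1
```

Triangle: 1 + 2 + ... + 4
`tally` takes the values: 0 → 1 → 2 → 3 → 4 → 5 → 6 → 7 → 8 → 9 → 10

Answer: 10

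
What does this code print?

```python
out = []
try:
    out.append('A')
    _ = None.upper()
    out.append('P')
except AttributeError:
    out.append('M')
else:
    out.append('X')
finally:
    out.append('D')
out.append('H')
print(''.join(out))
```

Execution trace: 'A' (try body) → 'M' (except AttributeError) → 'D' (finally) → 'H' (after the try/except). Output: AMDH

Answer: AMDH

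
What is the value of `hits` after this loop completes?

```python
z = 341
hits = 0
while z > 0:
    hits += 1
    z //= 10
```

Count digits by repeated division by 10
`hits` takes the values: 0 → 1 → 2 → 3

Answer: 3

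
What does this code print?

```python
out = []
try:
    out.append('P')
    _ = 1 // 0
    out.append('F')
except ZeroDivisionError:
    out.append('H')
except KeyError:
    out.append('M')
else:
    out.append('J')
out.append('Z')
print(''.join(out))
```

Execution trace: 'P' (try body) → 'H' (except ZeroDivisionError) → 'Z' (after the try/except). Output: PHZ

Answer: PHZ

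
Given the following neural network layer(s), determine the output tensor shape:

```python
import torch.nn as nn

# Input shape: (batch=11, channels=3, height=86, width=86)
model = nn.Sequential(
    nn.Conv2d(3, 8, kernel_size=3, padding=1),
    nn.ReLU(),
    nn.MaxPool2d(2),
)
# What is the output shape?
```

Input: (11, 3, 86, 86) -> after Conv2d: (11, 8, 86, 86) -> after ReLU: (11, 8, 86, 86) -> Output: (11, 8, 43, 43)

Answer: (11, 8, 43, 43)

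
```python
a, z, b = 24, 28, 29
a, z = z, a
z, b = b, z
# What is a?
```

Trace:
`a, z, b = 24, 28, 29` → a = 24; z = 28; b = 29
`a, z = z, a` → a = 28; z = 24
`z, b = b, z` → z = 29; b = 24
So a = 28

Answer: 28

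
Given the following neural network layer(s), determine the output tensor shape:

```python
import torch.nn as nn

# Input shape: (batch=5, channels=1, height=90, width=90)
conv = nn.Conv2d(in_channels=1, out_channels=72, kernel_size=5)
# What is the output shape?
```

Input: (5, 1, 90, 90) -> Output: (5, 72, 86, 86)

Answer: (5, 72, 86, 86)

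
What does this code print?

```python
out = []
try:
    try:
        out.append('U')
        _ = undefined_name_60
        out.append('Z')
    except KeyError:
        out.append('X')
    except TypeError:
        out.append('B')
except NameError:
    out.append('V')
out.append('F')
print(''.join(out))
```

Execution trace: 'U' (inner try body) → 'V' (outer except NameError) → 'F' (after the try/except). Output: UVF

Answer: UVF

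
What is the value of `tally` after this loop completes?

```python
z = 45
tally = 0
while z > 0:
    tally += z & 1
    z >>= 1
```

Count set bits in 45 (binary: 0b101101)
`tally` takes the values: 0 → 1 → 2 → 3 → 4

Answer: 4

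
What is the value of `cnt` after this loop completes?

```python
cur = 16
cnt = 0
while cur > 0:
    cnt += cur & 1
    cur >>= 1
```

Count set bits in 16 (binary: 0b10000)
`cnt` takes the values: 0 → 1

Answer: 1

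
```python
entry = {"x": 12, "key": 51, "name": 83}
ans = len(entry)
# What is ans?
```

Trace:
`entry = {"x": 12, "key": 51, "name": 83}` → entry = {'x': 12, 'key': 51, 'name': 83}
`ans = len(entry)` → ans = 3
So ans = 3

Answer: 3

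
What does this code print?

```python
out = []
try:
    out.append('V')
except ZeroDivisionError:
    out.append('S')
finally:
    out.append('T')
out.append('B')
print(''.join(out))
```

Execution trace: 'V' (try body, no exception) → 'T' (finally) → 'B' (after the try/except). Output: VTB

Answer: VTB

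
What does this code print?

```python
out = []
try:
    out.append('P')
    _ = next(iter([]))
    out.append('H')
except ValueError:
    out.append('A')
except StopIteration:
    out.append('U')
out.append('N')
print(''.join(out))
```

Execution trace: 'P' (try body) → 'U' (except StopIteration) → 'N' (after the try/except). Output: PUN

Answer: PUN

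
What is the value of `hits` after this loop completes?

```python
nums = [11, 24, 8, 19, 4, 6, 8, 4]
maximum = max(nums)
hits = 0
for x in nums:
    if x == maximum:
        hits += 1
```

Count of max value 24 in [11, 24, 8, 19, 4, 6, 8, 4]
`hits` takes the values: 0 → 1

Answer: 1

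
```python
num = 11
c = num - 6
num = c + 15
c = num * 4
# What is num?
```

Trace:
`num = 11` → num = 11
`c = num - 6` → c = 5
`num = c + 15` → num = 20
`c = num * 4` → c = 80
So num = 20

Answer: 20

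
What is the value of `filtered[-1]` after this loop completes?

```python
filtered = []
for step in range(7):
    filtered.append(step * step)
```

Last element of squares 0 to 6
`filtered` takes the values: [] → [0] → [0, 1] → [0, 1, 4] → [0, 1, 4, 9] → [0, 1, 4, 9, 16] → [0, 1, 4, 9, 16, 25] → [0, 1, 4, 9, 16, 25, 36]
So `filtered[-1]` = 36

Answer: 36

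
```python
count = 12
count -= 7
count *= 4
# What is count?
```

Trace:
`count = 12` → count = 12
`count -= 7` → count = 5
`count *= 4` → count = 20
So count = 20

Answer: 20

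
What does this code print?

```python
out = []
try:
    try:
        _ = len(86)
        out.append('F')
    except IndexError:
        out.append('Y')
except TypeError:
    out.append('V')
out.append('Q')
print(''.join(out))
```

Execution trace: 'V' (outer except TypeError) → 'Q' (after the try/except). Output: VQ

Answer: VQ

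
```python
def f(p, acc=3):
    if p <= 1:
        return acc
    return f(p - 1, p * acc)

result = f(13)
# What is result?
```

Accumulator trace (n, acc): (13, 3) -> (12, 39) -> (11, 468) -> (10, 5148) -> (9, 51480) -> (8, 463320) -> (7, 3706560) -> (6, 25945920) -> (5, 155675520) -> (4, 778377600) -> (3, 3113510400) -> (2, 9340531200) -> (1, 18681062400) -> return 18681062400

Answer: 18681062400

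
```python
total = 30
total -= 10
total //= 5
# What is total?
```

Trace:
`total = 30` → total = 30
`total -= 10` → total = 20
`total //= 5` → total = 4
So total = 4

Answer: 4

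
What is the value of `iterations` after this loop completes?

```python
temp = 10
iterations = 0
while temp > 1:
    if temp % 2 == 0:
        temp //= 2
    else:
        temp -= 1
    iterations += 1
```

Steps to reduce 10 to 1
`iterations` takes the values: 0 → 1 → 2 → 3 → 4

Answer: 4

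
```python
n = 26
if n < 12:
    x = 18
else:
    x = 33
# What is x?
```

Trace:
`n = 26` → n = 26
`if n < 12: ...` → n < 12 is False, take else branch → x = 33
So x = 33

Answer: 33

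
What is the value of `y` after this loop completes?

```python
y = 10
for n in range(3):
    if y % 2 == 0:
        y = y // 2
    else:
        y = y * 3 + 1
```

Collatz-style transformation from 10
`y` takes the values: 10 → 5 → 16 → 8

Answer: 8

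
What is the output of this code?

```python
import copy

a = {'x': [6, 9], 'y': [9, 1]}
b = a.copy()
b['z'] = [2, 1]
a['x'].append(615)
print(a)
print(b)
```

Key concept: shallow copy of dict with mutable values.
Step by step:
`a = {'x': [6, 9], 'y': [9, 1]}` → a = {'x': [6, 9], 'y': [9, 1]}
`b = a.copy()` → b = {'x': [6, 9], 'y': [9, 1]}
`b['z'] = [2, 1]` → b = {'x': [6, 9], 'y': [9, 1], 'z': [2, 1]}
`a['x'].append(615)` → a = {'x': [6, 9, 615], 'y': [9, 1]}; b = {'x': [6, 9, 615], 'y': [9, 1], 'z': [2, 1]}
`print(a)` → prints {'x': [6, 9, 615], 'y': [9, 1]}
`print(b)` → prints {'x': [6, 9, 615], 'y': [9, 1], 'z': [2, 1]}

Answer:
{'x': [6, 9, 615], 'y': [9, 1]}
{'x': [6, 9, 615], 'y': [9, 1], 'z': [2, 1]}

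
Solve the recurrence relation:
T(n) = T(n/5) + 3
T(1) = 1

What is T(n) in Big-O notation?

Each step divides n by 5 and adds 3. After log_5(n) steps we reach T(1)=1. So T(n) = 3·log_5(n) + 1 = O(log n).

Answer: O(log n)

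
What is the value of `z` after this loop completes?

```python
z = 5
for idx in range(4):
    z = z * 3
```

Multiply by 3, 4 times: 5 * 3^4 = 405
`z` takes the values: 5 → 15 → 45 → 135 → 405

Answer: 405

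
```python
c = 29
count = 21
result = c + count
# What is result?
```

Trace:
`c = 29` → c = 29
`count = 21` → count = 21
`result = c + count` → result = 50
So result = 50

Answer: 50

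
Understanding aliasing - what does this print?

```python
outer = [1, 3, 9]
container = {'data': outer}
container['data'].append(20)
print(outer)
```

Key concept: dict holds reference to list.
Step by step:
`outer = [1, 3, 9]` → outer = [1, 3, 9]
`container = {'data': outer}` → container = {'data': [1, 3, 9]}
`container['data'].append(20)` → outer = [1, 3, 9, 20]; container = {'data': [1, 3, 9, 20]}
`print(outer)` → prints [1, 3, 9, 20]

Answer: [1, 3, 9, 20]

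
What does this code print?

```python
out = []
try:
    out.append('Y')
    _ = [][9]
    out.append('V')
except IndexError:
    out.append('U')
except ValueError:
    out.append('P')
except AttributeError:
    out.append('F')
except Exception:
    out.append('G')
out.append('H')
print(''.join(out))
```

Execution trace: 'Y' (try body) → 'U' (except IndexError) → 'H' (after the try/except). Output: YUH

Answer: YUH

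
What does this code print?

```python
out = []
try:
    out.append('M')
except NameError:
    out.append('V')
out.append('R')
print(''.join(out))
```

Execution trace: 'M' (try body, no exception) → 'R' (after the try/except). Output: MR

Answer: MR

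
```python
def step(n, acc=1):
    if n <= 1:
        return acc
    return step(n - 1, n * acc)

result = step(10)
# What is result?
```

Accumulator trace (n, acc): (10, 1) -> (9, 10) -> (8, 90) -> (7, 720) -> (6, 5040) -> (5, 30240) -> (4, 151200) -> (3, 604800) -> (2, 1814400) -> (1, 3628800) -> return 3628800

Answer: 3628800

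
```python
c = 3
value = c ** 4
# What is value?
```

Trace:
`c = 3` → c = 3
`value = c ** 4` → value = 81
So value = 81

Answer: 81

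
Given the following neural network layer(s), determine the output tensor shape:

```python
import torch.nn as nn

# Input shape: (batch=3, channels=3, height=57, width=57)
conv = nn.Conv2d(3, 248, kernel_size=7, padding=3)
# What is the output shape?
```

Input: (3, 3, 57, 57) -> Output: (3, 248, 57, 57)

Answer: (3, 248, 57, 57)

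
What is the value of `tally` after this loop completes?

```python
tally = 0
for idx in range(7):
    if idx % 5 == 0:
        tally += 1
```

Count numbers divisible by 5 in range(7)
`tally` takes the values: 0 → 1 → 2

Answer: 2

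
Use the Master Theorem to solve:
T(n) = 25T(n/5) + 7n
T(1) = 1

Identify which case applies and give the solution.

a=25, b=5, f(n)=7n. log_5(25) = 2. Since c=1 < 2, Case 1 applies: T(n) = Θ(n^log_b(a)) = O(n^2).

Answer: O(n^2) - Case 1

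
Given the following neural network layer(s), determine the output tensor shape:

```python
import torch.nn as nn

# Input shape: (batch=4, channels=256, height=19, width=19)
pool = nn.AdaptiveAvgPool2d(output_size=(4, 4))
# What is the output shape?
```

Input: (4, 256, 19, 19) -> Output: (4, 256, 4, 4)

Answer: (4, 256, 4, 4)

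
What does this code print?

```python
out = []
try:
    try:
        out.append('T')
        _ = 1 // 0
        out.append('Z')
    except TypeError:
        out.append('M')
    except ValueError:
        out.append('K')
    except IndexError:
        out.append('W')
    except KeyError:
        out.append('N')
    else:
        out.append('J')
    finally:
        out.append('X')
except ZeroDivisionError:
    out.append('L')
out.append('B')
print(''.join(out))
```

Execution trace: 'T' (try body) → 'X' (finally) → 'L' (outer except ZeroDivisionError) → 'B' (after the try/except). Output: TXLB

Answer: TXLB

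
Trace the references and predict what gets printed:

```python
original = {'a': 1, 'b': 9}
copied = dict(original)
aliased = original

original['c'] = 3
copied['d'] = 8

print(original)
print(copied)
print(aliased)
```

Key concept: dict() creates copy, assignment creates alias.
Step by step:
`original = {'a': 1, 'b': 9}` → original = {'a': 1, 'b': 9}
`copied = dict(original)` → copied = {'a': 1, 'b': 9}
`aliased = original` → aliased = {'a': 1, 'b': 9} (same object as original)
`original['c'] = 3` → original = {'a': 1, 'b': 9, 'c': 3} (same object as aliased); aliased = {'a': 1, 'b': 9, 'c': 3} (same object as original)
`copied['d'] = 8` → copied = {'a': 1, 'b': 9, 'd': 8}
`print(original)` → prints {'a': 1, 'b': 9, 'c': 3}
`print(copied)` → prints {'a': 1, 'b': 9, 'd': 8}
`print(aliased)` → prints {'a': 1, 'b': 9, 'c': 3}

Answer:
{'a': 1, 'b': 9, 'c': 3}
{'a': 1, 'b': 9, 'd': 8}
{'a': 1, 'b': 9, 'c': 3}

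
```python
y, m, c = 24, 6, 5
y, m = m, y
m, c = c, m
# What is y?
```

Trace:
`y, m, c = 24, 6, 5` → y = 24; m = 6; c = 5
`y, m = m, y` → y = 6; m = 24
`m, c = c, m` → m = 5; c = 24
So y = 6

Answer: 6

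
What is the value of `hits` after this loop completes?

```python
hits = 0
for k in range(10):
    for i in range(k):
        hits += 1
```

Triangle number: 0+1+2+...+9
`hits` takes the values: 0 → 1 → 2 → 3 → 4 → 5 → 6 → 7 → 8 → 9 → 10 → 11 → 12 → 13 → 14 → 15 → 16 → 17 → 18 → 19 → 20 → 21 → 22 → 23 → 24 → 25 → 26 → 27 → 28 → 29 → … → 41 → 42 → 43 → 44 → 45

Answer: 45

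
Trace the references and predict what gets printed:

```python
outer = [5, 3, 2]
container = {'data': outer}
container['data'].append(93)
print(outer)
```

Key concept: dict holds reference to list.
Step by step:
`outer = [5, 3, 2]` → outer = [5, 3, 2]
`container = {'data': outer}` → container = {'data': [5, 3, 2]}
`container['data'].append(93)` → outer = [5, 3, 2, 93]; container = {'data': [5, 3, 2, 93]}
`print(outer)` → prints [5, 3, 2, 93]

Answer: [5, 3, 2, 93]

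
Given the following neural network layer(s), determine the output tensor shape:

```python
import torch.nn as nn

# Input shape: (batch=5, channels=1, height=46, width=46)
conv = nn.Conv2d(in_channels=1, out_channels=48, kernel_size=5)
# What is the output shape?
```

Input: (5, 1, 46, 46) -> Output: (5, 48, 42, 42)

Answer: (5, 48, 42, 42)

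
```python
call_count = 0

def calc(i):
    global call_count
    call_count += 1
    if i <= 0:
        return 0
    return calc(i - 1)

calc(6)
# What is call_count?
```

Linear recursion stepping by 1: 7 calls from i=6 down to ≤0.

Answer: 7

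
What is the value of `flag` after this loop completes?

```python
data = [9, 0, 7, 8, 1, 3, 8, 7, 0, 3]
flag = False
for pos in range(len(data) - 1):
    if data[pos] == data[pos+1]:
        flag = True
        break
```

Check consecutive duplicates in [9, 0, 7, 8, 1, 3, 8, 7, 0, 3]
`flag` takes the values: False

Answer: False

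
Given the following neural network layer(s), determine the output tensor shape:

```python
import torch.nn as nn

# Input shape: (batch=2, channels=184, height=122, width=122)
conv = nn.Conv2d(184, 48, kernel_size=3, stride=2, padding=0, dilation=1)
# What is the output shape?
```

Input: (2, 184, 122, 122) -> Output: (2, 48, 60, 60)

Answer: (2, 48, 60, 60)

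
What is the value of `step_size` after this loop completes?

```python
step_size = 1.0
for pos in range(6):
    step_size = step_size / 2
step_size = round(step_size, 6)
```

Halving LR 6 times: 1 / 2^6
`step_size` takes the values: 1.0 → 0.5 → 0.25 → 0.125 → 0.0625 → 0.03125 → 0.015625

Answer: 0.015625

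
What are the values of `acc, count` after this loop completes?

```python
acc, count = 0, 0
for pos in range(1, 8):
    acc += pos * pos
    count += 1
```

Sum of squares and count
`acc, count` takes the values: (0, 0) → (1, 0) → (1, 1) → (5, 1) → (5, 2) → (14, 2) → (14, 3) → (30, 3) → (30, 4) → (55, 4) → (55, 5) → (91, 5) → (91, 6) → (140, 6) → (140, 7)

Answer: 140, 7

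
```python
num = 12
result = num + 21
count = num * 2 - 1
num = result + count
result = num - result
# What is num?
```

Trace:
`num = 12` → num = 12
`result = num + 21` → result = 33
`count = num * 2 - 1` → count = 23
`num = result + count` → num = 56
`result = num - result` → result = 23
So num = 56

Answer: 56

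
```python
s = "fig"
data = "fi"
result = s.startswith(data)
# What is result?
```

Trace:
`s = "fig"` → s = 'fig'
`data = "fi"` → data = 'fi'
`result = s.startswith(data)` → result = True
So result = True

Answer: True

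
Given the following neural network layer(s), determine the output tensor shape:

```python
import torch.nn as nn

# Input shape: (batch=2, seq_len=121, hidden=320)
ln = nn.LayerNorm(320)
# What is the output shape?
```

Input: (2, 121, 320) -> Output: (2, 121, 320)

Answer: (2, 121, 320)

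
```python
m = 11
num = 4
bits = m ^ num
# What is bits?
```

Trace:
`m = 11` → m = 11
`num = 4` → num = 4
`bits = m ^ num` → bits = 15
So bits = 15

Answer: 15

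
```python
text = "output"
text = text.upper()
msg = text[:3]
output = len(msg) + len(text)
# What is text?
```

Trace:
`text = "output"` → text = 'output'
`text = text.upper()` → text = 'OUTPUT'
`msg = text[:3]` → msg = 'OUT'
`output = len(msg) + len(text)` → output = 9
So text = 'OUTPUT'

Answer: 'OUTPUT'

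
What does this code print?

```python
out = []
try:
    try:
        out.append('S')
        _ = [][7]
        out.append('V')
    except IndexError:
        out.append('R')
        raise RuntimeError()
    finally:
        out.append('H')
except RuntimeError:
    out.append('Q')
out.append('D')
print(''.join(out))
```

Execution trace: 'S' (try body) → 'R' (except IndexError) → 'H' (finally) → 'Q' (outer except RuntimeError) → 'D' (after the try/except). Output: SRHQD

Answer: SRHQD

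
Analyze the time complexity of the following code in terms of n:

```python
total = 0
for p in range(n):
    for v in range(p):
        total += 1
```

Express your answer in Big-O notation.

Each loop level contributes: n × n. Multiplying the contributions gives O(n^2).

Answer: O(n^2)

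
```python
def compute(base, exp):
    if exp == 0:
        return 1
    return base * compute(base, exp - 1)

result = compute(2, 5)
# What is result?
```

compute(2, 5) = 2 * 2 * 2 * 2 * 2 = 32

Answer: 32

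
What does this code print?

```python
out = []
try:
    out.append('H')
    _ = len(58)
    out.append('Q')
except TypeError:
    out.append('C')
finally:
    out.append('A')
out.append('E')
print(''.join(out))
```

Execution trace: 'H' (try body) → 'C' (except TypeError) → 'A' (finally) → 'E' (after the try/except). Output: HCAE

Answer: HCAE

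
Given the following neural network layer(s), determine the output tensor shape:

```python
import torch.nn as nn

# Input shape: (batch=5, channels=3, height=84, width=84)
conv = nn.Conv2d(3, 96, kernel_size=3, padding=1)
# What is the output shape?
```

Input: (5, 3, 84, 84) -> Output: (5, 96, 84, 84)

Answer: (5, 96, 84, 84)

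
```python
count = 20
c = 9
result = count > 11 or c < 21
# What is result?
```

Trace:
`count = 20` → count = 20
`c = 9` → c = 9
`result = count > 11 or c < 21` → result = True
So result = True

Answer: True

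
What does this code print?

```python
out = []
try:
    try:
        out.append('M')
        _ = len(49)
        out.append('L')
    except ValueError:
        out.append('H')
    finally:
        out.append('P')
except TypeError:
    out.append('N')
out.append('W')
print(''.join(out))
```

Execution trace: 'M' (try body) → 'P' (finally) → 'N' (outer except TypeError) → 'W' (after the try/except). Output: MPNW

Answer: MPNW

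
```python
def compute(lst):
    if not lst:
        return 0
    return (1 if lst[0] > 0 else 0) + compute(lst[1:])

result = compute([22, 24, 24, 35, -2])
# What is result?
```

Count of positive elements in [22, 24, 24, 35, -2] = 4

Answer: 4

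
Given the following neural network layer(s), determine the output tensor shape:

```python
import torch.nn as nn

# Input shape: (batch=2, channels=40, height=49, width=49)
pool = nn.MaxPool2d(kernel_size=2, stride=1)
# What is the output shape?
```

Input: (2, 40, 49, 49) -> Output: (2, 40, 48, 48)

Answer: (2, 40, 48, 48)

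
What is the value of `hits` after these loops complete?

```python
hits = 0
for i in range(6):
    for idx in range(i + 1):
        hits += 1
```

Triangle: 1 + 2 + ... + 6
`hits` takes the values: 0 → 1 → 2 → 3 → 4 → 5 → 6 → 7 → 8 → 9 → 10 → 11 → 12 → 13 → 14 → 15 → 16 → 17 → 18 → 19 → 20 → 21

Answer: 21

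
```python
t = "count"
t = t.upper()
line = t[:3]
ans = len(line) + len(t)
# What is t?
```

Trace:
`t = "count"` → t = 'count'
`t = t.upper()` → t = 'COUNT'
`line = t[:3]` → line = 'COU'
`ans = len(line) + len(t)` → ans = 8
So t = 'COUNT'

Answer: 'COUNT'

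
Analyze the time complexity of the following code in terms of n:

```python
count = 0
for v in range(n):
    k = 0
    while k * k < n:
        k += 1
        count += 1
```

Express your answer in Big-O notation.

Each loop level contributes: n × √n. Multiplying the contributions gives O(n√n).

Answer: O(n√n)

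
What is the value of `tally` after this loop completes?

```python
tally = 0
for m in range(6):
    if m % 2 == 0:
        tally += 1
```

Count numbers divisible by 2 in range(6)
`tally` takes the values: 0 → 1 → 2 → 3

Answer: 3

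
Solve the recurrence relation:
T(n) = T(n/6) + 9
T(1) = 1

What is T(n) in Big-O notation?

Each step divides n by 6 and adds 9. After log_6(n) steps we reach T(1)=1. So T(n) = 9·log_6(n) + 1 = O(log n).

Answer: O(log n)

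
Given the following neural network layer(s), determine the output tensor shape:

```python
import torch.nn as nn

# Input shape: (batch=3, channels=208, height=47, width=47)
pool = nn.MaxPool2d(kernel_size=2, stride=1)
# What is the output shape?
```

Input: (3, 208, 47, 47) -> Output: (3, 208, 46, 46)

Answer: (3, 208, 46, 46)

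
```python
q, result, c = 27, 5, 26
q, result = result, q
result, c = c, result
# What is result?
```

Trace:
`q, result, c = 27, 5, 26` → q = 27; result = 5; c = 26
`q, result = result, q` → q = 5; result = 27
`result, c = c, result` → result = 26; c = 27
So result = 26

Answer: 26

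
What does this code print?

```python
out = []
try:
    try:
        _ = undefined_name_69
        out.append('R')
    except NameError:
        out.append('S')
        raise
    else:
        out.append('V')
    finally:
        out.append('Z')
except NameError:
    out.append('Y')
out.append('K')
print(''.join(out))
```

Execution trace: 'S' (except NameError) → 'Z' (finally) → 'Y' (outer except NameError) → 'K' (after the try/except). Output: SZYK

Answer: SZYK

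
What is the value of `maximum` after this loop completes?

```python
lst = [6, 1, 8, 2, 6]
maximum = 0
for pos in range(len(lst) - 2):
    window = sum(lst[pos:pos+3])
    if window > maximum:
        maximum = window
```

Max sum of 3-element window in [6, 1, 8, 2, 6]
`maximum` takes the values: 0 → 15 → 16

Answer: 16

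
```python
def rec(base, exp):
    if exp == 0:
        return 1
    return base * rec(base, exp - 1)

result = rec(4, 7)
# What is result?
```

rec(4, 7) = 4 * 4 * 4 * 4 * 4 * 4 * 4 = 16384

Answer: 16384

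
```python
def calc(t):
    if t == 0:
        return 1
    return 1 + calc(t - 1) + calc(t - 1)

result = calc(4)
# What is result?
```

calc(t) = 1 + 2·calc(t-1), calc(0)=1. Closed form: (1+1)·2^4 - 1 = 31.

Answer: 31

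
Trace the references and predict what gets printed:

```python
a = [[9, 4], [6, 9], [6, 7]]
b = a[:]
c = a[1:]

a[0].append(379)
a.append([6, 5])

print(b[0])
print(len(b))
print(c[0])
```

Key concept: slice with nested mutation.
Step by step:
`a = [[9, 4], [6, 9], [6, 7]]` → a = [[9, 4], [6, 9], [6, 7]]
`b = a[:]` → b = [[9, 4], [6, 9], [6, 7]]
`c = a[1:]` → c = [[6, 9], [6, 7]]
`a[0].append(379)` → a = [[9, 4, 379], [6, 9], [6, 7]]; b = [[9, 4, 379], [6, 9], [6, 7]]
`a.append([6, 5])` → a = [[9, 4, 379], [6, 9], [6, 7], [6, 5]]
`print(b[0])` → prints [9, 4, 379]
`print(len(b))` → prints 3
`print(c[0])` → prints [6, 9]

Answer:
[9, 4, 379]
3
[6, 9]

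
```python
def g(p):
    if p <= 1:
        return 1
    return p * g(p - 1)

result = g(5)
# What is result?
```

g(5) = 5 * 4 * 3 * 2 * 1 = 120

Answer: 120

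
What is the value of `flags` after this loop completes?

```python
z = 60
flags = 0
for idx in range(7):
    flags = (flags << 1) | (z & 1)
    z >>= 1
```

Reverse lowest 7 bits of 60
`flags` takes the values: 0 → 1 → 3 → 7 → 15 → 30

Answer: 30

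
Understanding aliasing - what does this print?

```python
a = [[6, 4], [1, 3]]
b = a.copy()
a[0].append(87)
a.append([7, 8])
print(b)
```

Key concept: shallow copy with nested lists.
Step by step:
`a = [[6, 4], [1, 3]]` → a = [[6, 4], [1, 3]]
`b = a.copy()` → b = [[6, 4], [1, 3]]
`a[0].append(87)` → a = [[6, 4, 87], [1, 3]]; b = [[6, 4, 87], [1, 3]]
`a.append([7, 8])` → a = [[6, 4, 87], [1, 3], [7, 8]]
`print(b)` → prints [[6, 4, 87], [1, 3]]

Answer: [[6, 4, 87], [1, 3]]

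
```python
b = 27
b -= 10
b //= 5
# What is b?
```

Trace:
`b = 27` → b = 27
`b -= 10` → b = 17
`b //= 5` → b = 3
So b = 3

Answer: 3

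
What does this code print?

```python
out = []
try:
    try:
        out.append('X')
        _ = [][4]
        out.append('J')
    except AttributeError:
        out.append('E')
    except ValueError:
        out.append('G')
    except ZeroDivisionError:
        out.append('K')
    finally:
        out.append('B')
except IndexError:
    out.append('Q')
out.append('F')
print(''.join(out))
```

Execution trace: 'X' (inner try body) → 'B' (inner finally) → 'Q' (outer except IndexError) → 'F' (after the try/except). Output: XBQF

Answer: XBQF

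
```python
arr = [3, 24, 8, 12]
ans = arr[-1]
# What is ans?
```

Trace:
`arr = [3, 24, 8, 12]` → arr = [3, 24, 8, 12]
`ans = arr[-1]` → ans = 12
So ans = 12

Answer: 12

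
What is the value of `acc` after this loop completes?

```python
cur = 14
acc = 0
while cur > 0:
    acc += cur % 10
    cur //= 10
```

Sum digits of 14
`acc` takes the values: 0 → 4 → 5

Answer: 5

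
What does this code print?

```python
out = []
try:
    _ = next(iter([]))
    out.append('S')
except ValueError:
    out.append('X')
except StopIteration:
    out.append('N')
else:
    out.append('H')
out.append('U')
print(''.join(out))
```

Execution trace: 'N' (except StopIteration) → 'U' (after the try/except). Output: NU

Answer: NU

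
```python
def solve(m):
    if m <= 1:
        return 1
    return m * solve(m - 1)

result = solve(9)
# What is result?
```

solve(9) = 9 * 8 * 7 * 6 * 5 * 4 * 3 * 2 * 1 = 362880

Answer: 362880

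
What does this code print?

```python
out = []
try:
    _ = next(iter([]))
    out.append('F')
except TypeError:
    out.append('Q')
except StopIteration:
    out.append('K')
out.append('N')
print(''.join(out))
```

Execution trace: 'K' (except StopIteration) → 'N' (after the try/except). Output: KN

Answer: KN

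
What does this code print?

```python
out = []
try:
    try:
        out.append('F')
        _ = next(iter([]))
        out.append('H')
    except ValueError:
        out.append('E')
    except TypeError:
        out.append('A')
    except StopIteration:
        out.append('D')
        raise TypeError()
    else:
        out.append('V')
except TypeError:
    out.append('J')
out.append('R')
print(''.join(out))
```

Execution trace: 'F' (inner try body) → 'D' (inner except StopIteration) → 'J' (outer except TypeError) → 'R' (after the try/except). Output: FDJR

Answer: FDJR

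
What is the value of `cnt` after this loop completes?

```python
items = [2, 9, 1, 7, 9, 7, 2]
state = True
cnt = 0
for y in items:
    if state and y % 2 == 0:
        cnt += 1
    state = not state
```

Count even values at even positions
`cnt` takes the values: 0 → 1 → 2

Answer: 2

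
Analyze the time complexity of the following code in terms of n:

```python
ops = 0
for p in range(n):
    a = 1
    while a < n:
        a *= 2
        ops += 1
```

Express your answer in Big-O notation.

Each loop level contributes: n × log n. Multiplying the contributions gives O(n log n).

Answer: O(n log n)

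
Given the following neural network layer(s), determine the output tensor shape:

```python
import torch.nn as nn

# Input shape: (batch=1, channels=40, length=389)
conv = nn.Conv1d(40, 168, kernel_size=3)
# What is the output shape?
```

Input: (1, 40, 389) -> Output: (1, 168, 387)

Answer: (1, 168, 387)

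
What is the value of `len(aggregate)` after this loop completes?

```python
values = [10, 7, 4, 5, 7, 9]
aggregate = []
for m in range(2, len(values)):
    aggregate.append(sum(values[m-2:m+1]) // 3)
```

Number of 3-element averages
`aggregate` takes the values: [] → [7] → [7, 5] → [7, 5, 5] → [7, 5, 5, 7]
So `len(aggregate)` = 4

Answer: 4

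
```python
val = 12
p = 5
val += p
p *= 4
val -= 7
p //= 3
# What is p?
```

Trace:
`val = 12` → val = 12
`p = 5` → p = 5
`val += p` → val = 17
`p *= 4` → p = 20
`val -= 7` → val = 10
`p //= 3` → p = 6
So p = 6

Answer: 6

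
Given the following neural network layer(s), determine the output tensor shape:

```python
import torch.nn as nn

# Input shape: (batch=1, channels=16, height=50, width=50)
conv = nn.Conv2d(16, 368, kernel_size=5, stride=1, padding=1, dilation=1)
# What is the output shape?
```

Input: (1, 16, 50, 50) -> Output: (1, 368, 48, 48)

Answer: (1, 368, 48, 48)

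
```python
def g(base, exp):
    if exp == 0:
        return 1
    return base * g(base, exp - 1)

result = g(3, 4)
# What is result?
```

g(3, 4) = 3 * 3 * 3 * 3 = 81

Answer: 81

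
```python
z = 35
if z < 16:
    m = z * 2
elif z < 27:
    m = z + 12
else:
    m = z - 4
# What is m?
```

Trace:
`z = 35` → z = 35
`if z < 16: ...` → z < 16 is False, z < 27 is False, take else branch → m = 31
So m = 31

Answer: 31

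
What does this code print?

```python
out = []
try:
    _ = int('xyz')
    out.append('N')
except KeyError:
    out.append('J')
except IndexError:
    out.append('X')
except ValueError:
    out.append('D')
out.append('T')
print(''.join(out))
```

Execution trace: 'D' (except ValueError) → 'T' (after the try/except). Output: DT

Answer: DT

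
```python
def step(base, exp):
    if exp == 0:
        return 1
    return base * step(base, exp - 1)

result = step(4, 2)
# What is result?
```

step(4, 2) = 4 * 4 = 16

Answer: 16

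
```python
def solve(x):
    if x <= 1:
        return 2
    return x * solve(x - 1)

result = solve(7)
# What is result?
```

solve(7) = 7 * 6 * 5 * 4 * 3 * 2 * 2 = 10080

Answer: 10080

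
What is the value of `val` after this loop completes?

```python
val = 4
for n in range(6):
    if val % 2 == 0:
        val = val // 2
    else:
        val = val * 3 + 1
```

Collatz-style transformation from 4
`val` takes the values: 4 → 2 → 1 → 4 → 2 → 1 → 4

Answer: 4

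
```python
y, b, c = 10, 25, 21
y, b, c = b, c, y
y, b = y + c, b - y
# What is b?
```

Trace:
`y, b, c = 10, 25, 21` → y = 10; b = 25; c = 21
`y, b, c = b, c, y` → y = 25; b = 21; c = 10
`y, b = y + c, b - y` → y = 35; b = -4
So b = -4

Answer: -4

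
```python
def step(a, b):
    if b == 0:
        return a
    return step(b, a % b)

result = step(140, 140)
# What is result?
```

step(140, 140) -> step(140, 0) -> 140

Answer: 140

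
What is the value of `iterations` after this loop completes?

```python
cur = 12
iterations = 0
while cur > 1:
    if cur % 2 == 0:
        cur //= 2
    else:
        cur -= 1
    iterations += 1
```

Steps to reduce 12 to 1
`iterations` takes the values: 0 → 1 → 2 → 3 → 4

Answer: 4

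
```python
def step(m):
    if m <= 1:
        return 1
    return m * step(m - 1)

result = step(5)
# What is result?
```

step(5) = 5 * 4 * 3 * 2 * 1 = 120

Answer: 120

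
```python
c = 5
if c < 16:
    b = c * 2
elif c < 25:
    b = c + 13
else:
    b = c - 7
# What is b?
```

Trace:
`c = 5` → c = 5
`if c < 16: ...` → c < 16 is True → b = 10
So b = 10

Answer: 10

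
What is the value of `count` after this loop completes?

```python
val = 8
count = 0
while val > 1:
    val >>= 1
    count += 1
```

Count right shifts until 1
`count` takes the values: 0 → 1 → 2 → 3

Answer: 3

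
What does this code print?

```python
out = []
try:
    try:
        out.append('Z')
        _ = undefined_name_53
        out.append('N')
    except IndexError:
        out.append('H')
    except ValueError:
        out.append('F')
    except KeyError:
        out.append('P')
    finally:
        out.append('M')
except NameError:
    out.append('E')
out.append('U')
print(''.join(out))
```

Execution trace: 'Z' (try body) → 'M' (finally) → 'E' (outer except NameError) → 'U' (after the try/except). Output: ZMEU

Answer: ZMEU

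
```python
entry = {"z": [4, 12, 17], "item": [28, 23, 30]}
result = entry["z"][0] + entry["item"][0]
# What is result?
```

Trace:
`entry = {"z": [4, 12, 17], "item": [28, 23, 30]}` → entry = {'z': [4, 12, 17], 'item': [28, 23, 30]}
`result = entry["z"][0] + entry["item"][0]` → result = 32
So result = 32

Answer: 32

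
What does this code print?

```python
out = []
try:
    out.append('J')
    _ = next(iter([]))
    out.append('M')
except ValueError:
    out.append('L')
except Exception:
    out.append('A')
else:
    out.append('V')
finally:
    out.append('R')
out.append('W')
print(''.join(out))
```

Execution trace: 'J' (try body) → 'A' (except Exception) → 'R' (finally) → 'W' (after the try/except). Output: JARW

Answer: JARW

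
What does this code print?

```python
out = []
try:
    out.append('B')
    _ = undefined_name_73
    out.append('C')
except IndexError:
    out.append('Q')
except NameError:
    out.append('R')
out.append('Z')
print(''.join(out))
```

Execution trace: 'B' (try body) → 'R' (except NameError) → 'Z' (after the try/except). Output: BRZ

Answer: BRZ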